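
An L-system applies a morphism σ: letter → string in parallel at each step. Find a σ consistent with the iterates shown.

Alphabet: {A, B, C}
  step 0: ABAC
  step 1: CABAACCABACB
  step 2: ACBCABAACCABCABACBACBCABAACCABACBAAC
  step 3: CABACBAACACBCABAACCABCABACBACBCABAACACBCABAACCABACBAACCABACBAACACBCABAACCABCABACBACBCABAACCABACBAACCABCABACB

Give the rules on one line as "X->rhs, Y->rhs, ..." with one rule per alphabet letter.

A->CAB, B->AAC, C->ACB

  step 2 ⇒ step 3: ACBCABAACCABCABACBACBCABAACCABACBAAC ⇒ CAB·ACB·AAC·ACB·CAB·AAC·CAB·CAB·ACB·ACB·CAB·AAC·ACB·CAB·AAC·CAB·ACB·AAC·CAB·ACB·AAC·ACB·CAB·AAC·CAB·CAB·ACB·ACB·CAB·AAC·CAB·ACB·AAC·CAB·CAB·ACB
    A ↦ CAB
    B ↦ AAC
    C ↦ ACB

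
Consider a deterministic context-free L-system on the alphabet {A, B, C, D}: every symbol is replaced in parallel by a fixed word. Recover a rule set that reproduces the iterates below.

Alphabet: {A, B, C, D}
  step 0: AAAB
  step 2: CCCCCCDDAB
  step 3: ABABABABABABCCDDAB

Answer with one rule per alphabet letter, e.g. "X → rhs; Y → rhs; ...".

  step 2 ⇒ step 3: CCCCCCDDAB ⇒ AB·AB·AB·AB·AB·AB·C·C·DD·AB
    A ↦ DD
    B ↦ AB
    C ↦ AB
    D ↦ C

A->DD, B->AB, C->AB, D->C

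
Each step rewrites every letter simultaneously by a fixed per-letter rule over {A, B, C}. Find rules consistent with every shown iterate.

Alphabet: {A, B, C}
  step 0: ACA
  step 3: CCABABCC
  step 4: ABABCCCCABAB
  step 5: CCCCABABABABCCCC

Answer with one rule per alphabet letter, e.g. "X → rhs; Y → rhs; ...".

A->C, B->C, C->AB

  step 4 ⇒ step 5: ABABCCCCABAB ⇒ C·C·C·C·AB·AB·AB·AB·C·C·C·C
    A ↦ C
    B ↦ C
    C ↦ AB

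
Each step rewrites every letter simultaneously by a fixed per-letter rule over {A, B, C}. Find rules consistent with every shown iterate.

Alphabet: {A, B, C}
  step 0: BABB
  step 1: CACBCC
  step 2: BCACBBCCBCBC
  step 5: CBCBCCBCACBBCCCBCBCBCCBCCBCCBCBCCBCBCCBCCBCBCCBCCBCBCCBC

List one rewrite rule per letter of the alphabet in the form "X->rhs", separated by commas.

A->ACB, B->C, C->BC

  step 1 ⇒ step 2: CACBCC ⇒ BC·ACB·BC·C·BC·BC
    A ↦ ACB
    B ↦ C
    C ↦ BC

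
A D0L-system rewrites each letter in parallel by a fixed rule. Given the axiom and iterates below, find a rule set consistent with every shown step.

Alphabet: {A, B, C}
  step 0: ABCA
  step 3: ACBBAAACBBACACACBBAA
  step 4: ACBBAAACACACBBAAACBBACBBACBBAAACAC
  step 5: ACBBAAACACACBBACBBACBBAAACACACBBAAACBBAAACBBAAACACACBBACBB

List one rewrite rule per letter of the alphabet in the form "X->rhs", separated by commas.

A->AC, B->A, C->BB

  step 4 ⇒ step 5: ACBBAAACACACBBAAACBBACBBACBBAAACAC ⇒ AC·BB·A·A·AC·AC·AC·BB·AC·BB·AC·BB·A·A·AC·AC·AC·BB·A·A·AC·BB·A·A·AC·BB·A·A·AC·AC·AC·BB·AC·BB
    A ↦ AC
    B ↦ A
    C ↦ BB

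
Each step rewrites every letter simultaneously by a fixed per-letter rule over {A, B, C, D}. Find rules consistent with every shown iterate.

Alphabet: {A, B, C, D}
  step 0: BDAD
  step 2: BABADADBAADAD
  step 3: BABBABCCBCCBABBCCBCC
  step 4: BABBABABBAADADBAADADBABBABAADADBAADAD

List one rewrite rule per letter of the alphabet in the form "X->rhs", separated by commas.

A->B, B->BA, C->AD, D->CC

  step 3 ⇒ step 4: BABBABCCBCCBABBCCBCC ⇒ BA·B·BA·BA·B·BA·AD·AD·BA·AD·AD·BA·B·BA·BA·AD·AD·BA·AD·AD
    A ↦ B
    B ↦ BA
    C ↦ AD
  step 2 ⇒ step 3: BABADADBAADAD ⇒ BA·B·BA·B·CC·B·CC·BA·B·B·CC·B·CC
    D ↦ CC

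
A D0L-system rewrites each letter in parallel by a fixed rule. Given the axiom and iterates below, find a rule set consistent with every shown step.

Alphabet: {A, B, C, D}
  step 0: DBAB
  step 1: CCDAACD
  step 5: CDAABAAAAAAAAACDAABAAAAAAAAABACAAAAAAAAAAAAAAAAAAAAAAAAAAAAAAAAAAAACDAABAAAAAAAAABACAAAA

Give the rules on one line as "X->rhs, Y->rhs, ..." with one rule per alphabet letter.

  step 0 ⇒ step 1: DBAB ⇒ C·CD·AA·CD
    A ↦ AA
    B ↦ CD
    D ↦ C
    C ↦ BA  (constrained at step 1)

A->AA, B->CD, C->BA, D->C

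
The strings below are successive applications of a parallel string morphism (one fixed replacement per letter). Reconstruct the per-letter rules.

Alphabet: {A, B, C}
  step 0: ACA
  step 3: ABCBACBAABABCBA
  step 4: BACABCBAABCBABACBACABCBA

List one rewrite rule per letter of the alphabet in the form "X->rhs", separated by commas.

A->BA, B->C, C->AB

  step 3 ⇒ step 4: ABCBACBAABABCBA ⇒ BA·C·AB·C·BA·AB·C·BA·BA·C·BA·C·AB·C·BA
    A ↦ BA
    B ↦ C
    C ↦ AB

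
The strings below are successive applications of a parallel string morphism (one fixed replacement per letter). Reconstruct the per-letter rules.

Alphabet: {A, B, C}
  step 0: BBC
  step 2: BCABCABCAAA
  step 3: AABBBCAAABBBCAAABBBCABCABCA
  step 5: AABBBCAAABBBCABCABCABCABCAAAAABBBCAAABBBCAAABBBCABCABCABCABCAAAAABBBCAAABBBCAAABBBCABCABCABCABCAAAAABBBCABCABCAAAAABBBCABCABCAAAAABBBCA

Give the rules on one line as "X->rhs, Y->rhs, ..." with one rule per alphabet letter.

  step 2 ⇒ step 3: BCABCABCAAA ⇒ A·ABB·BCA·A·ABB·BCA·A·ABB·BCA·BCA·BCA
    A ↦ BCA
    B ↦ A
    C ↦ ABB

A->BCA, B->A, C->ABB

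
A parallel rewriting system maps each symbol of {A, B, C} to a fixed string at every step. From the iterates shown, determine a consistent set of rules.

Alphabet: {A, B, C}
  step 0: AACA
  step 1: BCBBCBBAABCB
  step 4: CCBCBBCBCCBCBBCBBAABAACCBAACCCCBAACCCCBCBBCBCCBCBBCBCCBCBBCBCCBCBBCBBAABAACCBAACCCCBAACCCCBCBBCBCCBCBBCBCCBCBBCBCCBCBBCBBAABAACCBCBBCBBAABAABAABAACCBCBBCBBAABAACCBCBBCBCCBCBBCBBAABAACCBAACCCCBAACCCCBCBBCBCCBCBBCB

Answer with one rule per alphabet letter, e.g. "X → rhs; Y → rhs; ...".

A->BCB, B->CC, C->BAA

  step 0 ⇒ step 1: AACA ⇒ BCB·BCB·BAA·BCB
    A ↦ BCB
    C ↦ BAA
    B ↦ CC  (constrained at step 1)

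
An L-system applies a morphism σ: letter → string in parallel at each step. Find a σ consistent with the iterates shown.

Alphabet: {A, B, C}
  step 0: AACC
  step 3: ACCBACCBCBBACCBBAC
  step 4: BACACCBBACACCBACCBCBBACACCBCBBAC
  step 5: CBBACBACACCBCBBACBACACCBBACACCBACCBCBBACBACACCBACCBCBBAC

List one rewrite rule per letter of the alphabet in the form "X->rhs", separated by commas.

A->B, B->CB, C->AC

  step 4 ⇒ step 5: BACACCBBACACCBACCBCBBACACCBCBBAC ⇒ CB·B·AC·B·AC·AC·CB·CB·B·AC·B·AC·AC·CB·B·AC·AC·CB·AC·CB·CB·B·AC·B·AC·AC·CB·AC·CB·CB·B·AC
    A ↦ B
    B ↦ CB
    C ↦ AC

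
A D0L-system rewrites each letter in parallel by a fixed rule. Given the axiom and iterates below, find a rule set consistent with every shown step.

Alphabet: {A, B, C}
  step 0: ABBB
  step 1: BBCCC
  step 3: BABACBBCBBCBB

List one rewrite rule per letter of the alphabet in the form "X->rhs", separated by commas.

  step 0 ⇒ step 1: ABBB ⇒ BB·C·C·C
    A ↦ BB
    B ↦ C
    C ↦ BA  (constrained at step 1)

A->BB, B->C, C->BA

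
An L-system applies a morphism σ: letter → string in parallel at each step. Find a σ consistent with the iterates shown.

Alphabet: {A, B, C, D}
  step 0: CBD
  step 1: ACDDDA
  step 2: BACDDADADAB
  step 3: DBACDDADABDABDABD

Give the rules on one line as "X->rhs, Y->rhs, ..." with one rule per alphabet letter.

  step 2 ⇒ step 3: BACDDADADAB ⇒ D·B·ACD·DA·DA·B·DA·B·DA·B·D
    A ↦ B
    B ↦ D
    C ↦ ACD
    D ↦ DA

A->B, B->D, C->ACD, D->DA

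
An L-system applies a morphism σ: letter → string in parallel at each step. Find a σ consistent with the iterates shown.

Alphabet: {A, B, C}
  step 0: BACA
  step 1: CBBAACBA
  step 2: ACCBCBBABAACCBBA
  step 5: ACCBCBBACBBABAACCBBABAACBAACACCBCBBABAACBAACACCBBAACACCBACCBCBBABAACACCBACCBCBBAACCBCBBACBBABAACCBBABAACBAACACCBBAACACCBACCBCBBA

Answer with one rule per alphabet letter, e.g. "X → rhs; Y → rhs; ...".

A->BA, B->CB, C->AC

  step 1 ⇒ step 2: CBBAACBA ⇒ AC·CB·CB·BA·BA·AC·CB·BA
    A ↦ BA
    B ↦ CB
    C ↦ AC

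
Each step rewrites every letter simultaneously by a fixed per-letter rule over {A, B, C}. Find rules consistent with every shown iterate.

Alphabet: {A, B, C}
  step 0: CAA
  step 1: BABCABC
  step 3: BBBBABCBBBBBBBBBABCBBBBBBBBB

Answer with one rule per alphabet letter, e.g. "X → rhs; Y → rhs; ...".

A->ABC, B->BB, C->B

  step 0 ⇒ step 1: CAA ⇒ B·ABC·ABC
    A ↦ ABC
    C ↦ B
    B ↦ BB  (constrained at step 1)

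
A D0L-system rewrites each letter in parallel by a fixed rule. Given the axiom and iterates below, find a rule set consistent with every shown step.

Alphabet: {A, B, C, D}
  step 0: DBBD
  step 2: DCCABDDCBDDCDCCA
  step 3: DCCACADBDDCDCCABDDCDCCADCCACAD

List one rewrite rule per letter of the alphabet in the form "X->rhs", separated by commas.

A->D, B->BD, C->CA, D->DC

  step 2 ⇒ step 3: DCCABDDCBDDCDCCA ⇒ DC·CA·CA·D·BD·DC·DC·CA·BD·DC·DC·CA·DC·CA·CA·D
    A ↦ D
    B ↦ BD
    C ↦ CA
    D ↦ DC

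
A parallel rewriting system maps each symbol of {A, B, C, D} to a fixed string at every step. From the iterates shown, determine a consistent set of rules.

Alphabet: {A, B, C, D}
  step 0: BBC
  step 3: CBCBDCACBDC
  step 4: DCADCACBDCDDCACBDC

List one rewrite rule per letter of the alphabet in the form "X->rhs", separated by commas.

A->D, B->A, C->DC, D->CB

  step 3 ⇒ step 4: CBCBDCACBDC ⇒ DC·A·DC·A·CB·DC·D·DC·A·CB·DC
    A ↦ D
    B ↦ A
    C ↦ DC
    D ↦ CB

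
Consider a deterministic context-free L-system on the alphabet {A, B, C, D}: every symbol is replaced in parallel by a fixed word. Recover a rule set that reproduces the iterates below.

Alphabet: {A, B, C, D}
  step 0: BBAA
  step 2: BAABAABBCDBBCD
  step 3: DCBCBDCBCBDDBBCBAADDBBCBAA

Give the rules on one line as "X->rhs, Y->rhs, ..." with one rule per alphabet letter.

A->CB, B->D, C->BBC, D->BAA

  step 2 ⇒ step 3: BAABAABBCDBBCD ⇒ D·CB·CB·D·CB·CB·D·D·BBC·BAA·D·D·BBC·BAA
    A ↦ CB
    B ↦ D
    C ↦ BBC
    D ↦ BAA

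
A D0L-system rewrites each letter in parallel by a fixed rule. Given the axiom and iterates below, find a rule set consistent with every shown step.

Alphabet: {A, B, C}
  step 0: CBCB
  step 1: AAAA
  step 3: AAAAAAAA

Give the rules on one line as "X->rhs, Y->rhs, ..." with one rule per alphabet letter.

A->BC, B->A, C->A

  step 0 ⇒ step 1: CBCB ⇒ A·A·A·A
    B ↦ A
    C ↦ A
    A ↦ BC  (constrained at step 1)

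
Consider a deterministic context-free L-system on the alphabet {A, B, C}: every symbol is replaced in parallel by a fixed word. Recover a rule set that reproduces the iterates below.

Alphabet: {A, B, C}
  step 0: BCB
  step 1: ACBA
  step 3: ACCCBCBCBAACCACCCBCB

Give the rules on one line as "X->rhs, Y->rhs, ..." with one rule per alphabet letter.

  step 0 ⇒ step 1: BCB ⇒ A·CB·A
    B ↦ A
    C ↦ CB
    A ↦ ACC  (constrained at step 1)

A->ACC, B->A, C->CB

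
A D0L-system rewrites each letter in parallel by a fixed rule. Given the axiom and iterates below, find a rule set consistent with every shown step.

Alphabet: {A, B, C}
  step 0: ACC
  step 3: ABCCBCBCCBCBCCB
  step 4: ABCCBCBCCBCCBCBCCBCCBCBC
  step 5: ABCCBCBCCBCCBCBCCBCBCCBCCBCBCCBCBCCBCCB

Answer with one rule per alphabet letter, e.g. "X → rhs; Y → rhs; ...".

  step 4 ⇒ step 5: ABCCBCBCCBCCBCBCCBCCBCBC ⇒ AB·C·CB·CB·C·CB·C·CB·CB·C·CB·CB·C·CB·C·CB·CB·C·CB·CB·C·CB·C·CB
    A ↦ AB
    B ↦ C
    C ↦ CB

A->AB, B->C, C->CB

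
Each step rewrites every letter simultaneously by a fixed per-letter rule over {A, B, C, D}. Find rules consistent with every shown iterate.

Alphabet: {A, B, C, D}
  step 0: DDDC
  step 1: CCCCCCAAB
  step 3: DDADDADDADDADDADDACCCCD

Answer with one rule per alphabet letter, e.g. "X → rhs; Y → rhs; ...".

  step 0 ⇒ step 1: DDDC ⇒ CC·CC·CC·AAB
    C ↦ AAB
    D ↦ CC
    A ↦ D  (constrained at step 1)
    B ↦ A  (constrained at step 1)

A->D, B->A, C->AAB, D->CC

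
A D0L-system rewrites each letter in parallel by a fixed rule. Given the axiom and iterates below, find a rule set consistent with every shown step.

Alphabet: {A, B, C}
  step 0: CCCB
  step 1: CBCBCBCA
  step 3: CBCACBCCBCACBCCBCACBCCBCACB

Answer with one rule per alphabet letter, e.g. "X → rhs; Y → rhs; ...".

A->C, B->CA, C->CB

  step 0 ⇒ step 1: CCCB ⇒ CB·CB·CB·CA
    B ↦ CA
    C ↦ CB
    A ↦ C  (constrained at step 1)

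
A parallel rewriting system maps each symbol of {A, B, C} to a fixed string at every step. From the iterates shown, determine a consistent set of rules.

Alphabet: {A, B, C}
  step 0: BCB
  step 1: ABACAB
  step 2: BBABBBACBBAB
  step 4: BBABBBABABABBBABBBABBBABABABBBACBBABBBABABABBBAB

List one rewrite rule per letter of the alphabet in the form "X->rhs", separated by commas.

A->BB, B->AB, C->AC

  step 1 ⇒ step 2: ABACAB ⇒ BB·AB·BB·AC·BB·AB
    A ↦ BB
    B ↦ AB
    C ↦ AC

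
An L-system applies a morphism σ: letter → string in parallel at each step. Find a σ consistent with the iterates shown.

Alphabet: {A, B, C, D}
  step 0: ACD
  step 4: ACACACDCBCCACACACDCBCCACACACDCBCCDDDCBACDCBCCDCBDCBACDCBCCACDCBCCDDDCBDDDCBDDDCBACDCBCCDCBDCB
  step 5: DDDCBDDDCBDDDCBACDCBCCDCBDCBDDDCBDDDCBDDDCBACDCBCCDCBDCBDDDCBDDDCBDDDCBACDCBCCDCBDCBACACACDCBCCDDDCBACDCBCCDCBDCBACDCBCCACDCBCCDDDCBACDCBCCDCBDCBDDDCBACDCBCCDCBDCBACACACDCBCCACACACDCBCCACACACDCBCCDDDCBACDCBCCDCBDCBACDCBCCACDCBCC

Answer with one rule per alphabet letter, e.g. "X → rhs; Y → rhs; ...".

  step 4 ⇒ step 5: ACACACDCBCCACACACDCBCCACACACDCBCCDDDCBACDCBCCDCBDCBACDCBCCACDCBCCDDDCBDDDCBDDDCBACDCBCCDCBDCB ⇒ DD·DCB·DD·DCB·DD·DCB·AC·DCB·CC·DCB·DCB·DD·DCB·DD·DCB·DD·DCB·AC·DCB·CC·DCB·DCB·DD·DCB·DD·DCB·DD·DCB·AC·DCB·CC·DCB·DCB·AC·AC·AC·DCB·CC·DD·DCB·AC·DCB·CC·DCB·DCB·AC·DCB·CC·AC·DCB·CC·DD·DCB·AC·DCB·CC·DCB·DCB·DD·DCB·AC·DCB·CC·DCB·DCB·AC·AC·AC·DCB·CC·AC·AC·AC·DCB·CC·AC·AC·AC·DCB·CC·DD·DCB·AC·DCB·CC·DCB·DCB·AC·DCB·CC·AC·DCB·CC
    A ↦ DD
    B ↦ CC
    C ↦ DCB
    D ↦ AC

A->DD, B->CC, C->DCB, D->AC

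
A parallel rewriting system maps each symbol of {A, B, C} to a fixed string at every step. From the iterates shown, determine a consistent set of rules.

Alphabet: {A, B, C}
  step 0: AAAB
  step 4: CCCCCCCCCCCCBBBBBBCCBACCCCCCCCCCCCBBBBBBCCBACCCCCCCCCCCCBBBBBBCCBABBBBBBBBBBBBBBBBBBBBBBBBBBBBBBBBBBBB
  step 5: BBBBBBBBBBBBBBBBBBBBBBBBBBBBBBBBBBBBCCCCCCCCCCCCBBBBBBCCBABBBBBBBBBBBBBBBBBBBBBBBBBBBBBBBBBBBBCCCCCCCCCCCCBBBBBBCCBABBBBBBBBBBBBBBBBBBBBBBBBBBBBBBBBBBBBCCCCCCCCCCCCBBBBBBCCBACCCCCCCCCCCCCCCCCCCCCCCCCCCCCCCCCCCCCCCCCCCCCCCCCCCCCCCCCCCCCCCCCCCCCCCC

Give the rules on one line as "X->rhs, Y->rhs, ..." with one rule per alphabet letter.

A->BA, B->CC, C->BBB

  step 4 ⇒ step 5: CCCCCCCCCCCCBBBBBBCCBACCCCCCCCCCCCBBBBBBCCBACCCCCCCCCCCCBBBBBBCCBABBBBBBBBBBBBBBBBBBBBBBBBBBBBBBBBBBBB ⇒ BBB·BBB·BBB·BBB·BBB·BBB·BBB·BBB·BBB·BBB·BBB·BBB·CC·CC·CC·CC·CC·CC·BBB·BBB·CC·BA·BBB·BBB·BBB·BBB·BBB·BBB·BBB·BBB·BBB·BBB·BBB·BBB·CC·CC·CC·CC·CC·CC·BBB·BBB·CC·BA·BBB·BBB·BBB·BBB·BBB·BBB·BBB·BBB·BBB·BBB·BBB·BBB·CC·CC·CC·CC·CC·CC·BBB·BBB·CC·BA·CC·CC·CC·CC·CC·CC·CC·CC·CC·CC·CC·CC·CC·CC·CC·CC·CC·CC·CC·CC·CC·CC·CC·CC·CC·CC·CC·CC·CC·CC·CC·CC·CC·CC·CC·CC
    A ↦ BA
    B ↦ CC
    C ↦ BBB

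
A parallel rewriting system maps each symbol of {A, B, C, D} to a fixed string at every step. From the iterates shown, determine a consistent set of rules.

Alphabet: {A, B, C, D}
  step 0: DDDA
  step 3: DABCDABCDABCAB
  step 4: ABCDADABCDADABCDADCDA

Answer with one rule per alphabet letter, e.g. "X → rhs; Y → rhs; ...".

  step 3 ⇒ step 4: DABCDABCDABCAB ⇒ AB·C·DA·D·AB·C·DA·D·AB·C·DA·D·C·DA
    A ↦ C
    B ↦ DA
    C ↦ D
    D ↦ AB

A->C, B->DA, C->D, D->AB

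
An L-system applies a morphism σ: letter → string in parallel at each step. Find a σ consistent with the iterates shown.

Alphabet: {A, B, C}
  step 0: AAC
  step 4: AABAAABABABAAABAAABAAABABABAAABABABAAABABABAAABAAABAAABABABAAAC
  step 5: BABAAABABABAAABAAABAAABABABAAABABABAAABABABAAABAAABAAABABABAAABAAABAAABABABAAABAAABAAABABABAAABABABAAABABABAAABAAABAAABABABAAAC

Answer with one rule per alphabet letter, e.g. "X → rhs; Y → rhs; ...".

A->BA, B->AA, C->AAC

  step 4 ⇒ step 5: AABAAABABABAAABAAABAAABABABAAABABABAAABABABAAABAAABAAABABABAAAC ⇒ BA·BA·AA·BA·BA·BA·AA·BA·AA·BA·AA·BA·BA·BA·AA·BA·BA·BA·AA·BA·BA·BA·AA·BA·AA·BA·AA·BA·BA·BA·AA·BA·AA·BA·AA·BA·BA·BA·AA·BA·AA·BA·AA·BA·BA·BA·AA·BA·BA·BA·AA·BA·BA·BA·AA·BA·AA·BA·AA·BA·BA·BA·AAC
    A ↦ BA
    B ↦ AA
    C ↦ AAC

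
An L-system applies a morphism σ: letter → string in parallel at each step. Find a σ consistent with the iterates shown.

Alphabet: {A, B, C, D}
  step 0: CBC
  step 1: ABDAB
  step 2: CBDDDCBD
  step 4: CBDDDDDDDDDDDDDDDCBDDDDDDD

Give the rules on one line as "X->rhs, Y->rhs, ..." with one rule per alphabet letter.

A->CB, B->D, C->AB, D->DD

  step 1 ⇒ step 2: ABDAB ⇒ CB·D·DD·CB·D
    A ↦ CB
    B ↦ D
    D ↦ DD
  step 0 ⇒ step 1: CBC ⇒ AB·D·AB
    C ↦ AB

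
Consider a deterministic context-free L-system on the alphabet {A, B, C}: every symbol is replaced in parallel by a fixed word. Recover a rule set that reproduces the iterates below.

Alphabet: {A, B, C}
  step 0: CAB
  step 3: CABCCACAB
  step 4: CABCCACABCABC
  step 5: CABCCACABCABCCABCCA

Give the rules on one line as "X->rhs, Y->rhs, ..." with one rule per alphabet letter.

A->B, B->C, C->CA

  step 4 ⇒ step 5: CABCCACABCABC ⇒ CA·B·C·CA·CA·B·CA·B·C·CA·B·C·CA
    A ↦ B
    B ↦ C
    C ↦ CA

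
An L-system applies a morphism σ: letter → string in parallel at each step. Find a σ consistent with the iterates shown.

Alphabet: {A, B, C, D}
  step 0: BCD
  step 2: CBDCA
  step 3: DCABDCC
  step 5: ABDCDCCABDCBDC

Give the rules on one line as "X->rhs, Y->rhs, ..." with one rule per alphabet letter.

  step 2 ⇒ step 3: CBDCA ⇒ DC·A·B·DC·C
    A ↦ C
    B ↦ A
    C ↦ DC
    D ↦ B

A->C, B->A, C->DC, D->B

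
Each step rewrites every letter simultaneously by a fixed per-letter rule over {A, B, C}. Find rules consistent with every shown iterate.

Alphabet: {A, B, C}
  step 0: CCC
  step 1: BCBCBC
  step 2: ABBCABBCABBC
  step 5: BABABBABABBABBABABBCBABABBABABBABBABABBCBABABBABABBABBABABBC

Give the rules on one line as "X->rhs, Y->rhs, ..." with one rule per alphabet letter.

A->B, B->AB, C->BC

  step 1 ⇒ step 2: BCBCBC ⇒ AB·BC·AB·BC·AB·BC
    B ↦ AB
    C ↦ BC
    A ↦ B  (constrained at step 2)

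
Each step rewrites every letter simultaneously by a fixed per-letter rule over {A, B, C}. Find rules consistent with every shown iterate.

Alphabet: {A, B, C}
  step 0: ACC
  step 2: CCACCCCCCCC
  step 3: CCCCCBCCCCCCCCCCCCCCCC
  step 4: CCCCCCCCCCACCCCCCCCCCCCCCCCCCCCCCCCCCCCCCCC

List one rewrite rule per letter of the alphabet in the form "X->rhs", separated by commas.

A->CB, B->A, C->CC

  step 3 ⇒ step 4: CCCCCBCCCCCCCCCCCCCCCC ⇒ CC·CC·CC·CC·CC·A·CC·CC·CC·CC·CC·CC·CC·CC·CC·CC·CC·CC·CC·CC·CC·CC
    B ↦ A
    C ↦ CC
  step 2 ⇒ step 3: CCACCCCCCCC ⇒ CC·CC·CB·CC·CC·CC·CC·CC·CC·CC·CC
    A ↦ CB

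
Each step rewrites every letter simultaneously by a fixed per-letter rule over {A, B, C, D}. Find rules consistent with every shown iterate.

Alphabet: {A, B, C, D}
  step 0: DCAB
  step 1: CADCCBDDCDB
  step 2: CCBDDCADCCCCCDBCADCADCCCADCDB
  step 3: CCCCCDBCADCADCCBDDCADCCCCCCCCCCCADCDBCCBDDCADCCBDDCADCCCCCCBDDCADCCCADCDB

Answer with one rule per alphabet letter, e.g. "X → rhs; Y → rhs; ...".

  step 2 ⇒ step 3: CCBDDCADCCCCCDBCADCADCCCADCDB ⇒ CC·CC·CDB·CAD·CAD·CC·BDD·CAD·CC·CC·CC·CC·CC·CAD·CDB·CC·BDD·CAD·CC·BDD·CAD·CC·CC·CC·BDD·CAD·CC·CAD·CDB
    A ↦ BDD
    B ↦ CDB
    C ↦ CC
    D ↦ CAD

A->BDD, B->CDB, C->CC, D->CAD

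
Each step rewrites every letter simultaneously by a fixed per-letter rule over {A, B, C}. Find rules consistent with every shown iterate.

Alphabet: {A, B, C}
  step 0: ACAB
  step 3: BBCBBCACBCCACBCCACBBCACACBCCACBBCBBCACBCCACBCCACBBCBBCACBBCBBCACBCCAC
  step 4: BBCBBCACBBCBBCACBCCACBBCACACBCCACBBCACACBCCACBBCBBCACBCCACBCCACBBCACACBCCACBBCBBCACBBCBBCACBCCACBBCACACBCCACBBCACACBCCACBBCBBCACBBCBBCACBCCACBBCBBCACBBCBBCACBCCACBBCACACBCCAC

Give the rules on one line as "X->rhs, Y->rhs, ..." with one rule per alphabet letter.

  step 3 ⇒ step 4: BBCBBCACBCCACBCCACBBCACACBCCACBBCBBCACBCCACBCCACBBCBBCACBBCBBCACBCCAC ⇒ BBC·BBC·AC·BBC·BBC·AC·BCC·AC·BBC·AC·AC·BCC·AC·BBC·AC·AC·BCC·AC·BBC·BBC·AC·BCC·AC·BCC·AC·BBC·AC·AC·BCC·AC·BBC·BBC·AC·BBC·BBC·AC·BCC·AC·BBC·AC·AC·BCC·AC·BBC·AC·AC·BCC·AC·BBC·BBC·AC·BBC·BBC·AC·BCC·AC·BBC·BBC·AC·BBC·BBC·AC·BCC·AC·BBC·AC·AC·BCC·AC
    A ↦ BCC
    B ↦ BBC
    C ↦ AC

A->BCC, B->BBC, C->AC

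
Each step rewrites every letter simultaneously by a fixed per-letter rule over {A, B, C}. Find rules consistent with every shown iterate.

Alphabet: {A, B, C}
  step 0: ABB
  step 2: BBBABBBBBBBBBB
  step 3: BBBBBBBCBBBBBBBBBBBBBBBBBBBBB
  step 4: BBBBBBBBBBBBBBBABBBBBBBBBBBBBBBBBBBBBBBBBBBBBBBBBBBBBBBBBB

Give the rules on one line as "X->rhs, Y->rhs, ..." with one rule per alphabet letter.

  step 3 ⇒ step 4: BBBBBBBCBBBBBBBBBBBBBBBBBBBBB ⇒ BB·BB·BB·BB·BB·BB·BB·BA·BB·BB·BB·BB·BB·BB·BB·BB·BB·BB·BB·BB·BB·BB·BB·BB·BB·BB·BB·BB·BB
    B ↦ BB
    C ↦ BA
  step 2 ⇒ step 3: BBBABBBBBBBBBB ⇒ BB·BB·BB·BCB·BB·BB·BB·BB·BB·BB·BB·BB·BB·BB
    A ↦ BCB

A->BCB, B->BB, C->BA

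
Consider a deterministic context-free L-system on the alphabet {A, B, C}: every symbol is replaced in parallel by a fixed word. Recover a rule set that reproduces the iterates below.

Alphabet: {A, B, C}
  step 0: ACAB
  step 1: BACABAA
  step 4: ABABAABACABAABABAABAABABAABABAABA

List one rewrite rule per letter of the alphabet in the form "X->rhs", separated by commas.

  step 0 ⇒ step 1: ACAB ⇒ BA·CA·BA·A
    A ↦ BA
    B ↦ A
    C ↦ CA

A->BA, B->A, C->CA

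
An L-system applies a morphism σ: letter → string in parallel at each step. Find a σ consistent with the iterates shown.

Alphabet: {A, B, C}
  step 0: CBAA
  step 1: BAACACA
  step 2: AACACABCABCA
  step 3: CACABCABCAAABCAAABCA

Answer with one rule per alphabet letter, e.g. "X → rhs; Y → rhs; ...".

  step 2 ⇒ step 3: AACACABCABCA ⇒ CA·CA·B·CA·B·CA·AA·B·CA·AA·B·CA
    A ↦ CA
    B ↦ AA
    C ↦ B

A->CA, B->AA, C->B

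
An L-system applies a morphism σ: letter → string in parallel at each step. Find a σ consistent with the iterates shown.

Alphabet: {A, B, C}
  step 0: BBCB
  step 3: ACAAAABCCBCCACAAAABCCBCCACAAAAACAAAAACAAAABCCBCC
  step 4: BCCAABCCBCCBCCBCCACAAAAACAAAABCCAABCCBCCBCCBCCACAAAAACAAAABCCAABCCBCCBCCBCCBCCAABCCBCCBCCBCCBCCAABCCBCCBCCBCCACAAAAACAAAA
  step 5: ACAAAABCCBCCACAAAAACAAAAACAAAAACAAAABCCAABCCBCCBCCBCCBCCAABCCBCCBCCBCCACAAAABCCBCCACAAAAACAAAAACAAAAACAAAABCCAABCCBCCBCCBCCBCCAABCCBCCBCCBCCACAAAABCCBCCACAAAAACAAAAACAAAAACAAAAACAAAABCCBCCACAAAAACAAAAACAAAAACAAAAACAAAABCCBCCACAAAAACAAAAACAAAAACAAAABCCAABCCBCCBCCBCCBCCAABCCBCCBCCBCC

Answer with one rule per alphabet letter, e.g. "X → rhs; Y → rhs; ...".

  step 4 ⇒ step 5: BCCAABCCBCCBCCBCCACAAAAACAAAABCCAABCCBCCBCCBCCACAAAAACAAAABCCAABCCBCCBCCBCCBCCAABCCBCCBCCBCCBCCAABCCBCCBCCBCCACAAAAACAAAA ⇒ AC·AA·AA·BCC·BCC·AC·AA·AA·AC·AA·AA·AC·AA·AA·AC·AA·AA·BCC·AA·BCC·BCC·BCC·BCC·BCC·AA·BCC·BCC·BCC·BCC·AC·AA·AA·BCC·BCC·AC·AA·AA·AC·AA·AA·AC·AA·AA·AC·AA·AA·BCC·AA·BCC·BCC·BCC·BCC·BCC·AA·BCC·BCC·BCC·BCC·AC·AA·AA·BCC·BCC·AC·AA·AA·AC·AA·AA·AC·AA·AA·AC·AA·AA·AC·AA·AA·BCC·BCC·AC·AA·AA·AC·AA·AA·AC·AA·AA·AC·AA·AA·AC·AA·AA·BCC·BCC·AC·AA·AA·AC·AA·AA·AC·AA·AA·AC·AA·AA·BCC·AA·BCC·BCC·BCC·BCC·BCC·AA·BCC·BCC·BCC·BCC
    A ↦ BCC
    B ↦ AC
    C ↦ AA

A->BCC, B->AC, C->AA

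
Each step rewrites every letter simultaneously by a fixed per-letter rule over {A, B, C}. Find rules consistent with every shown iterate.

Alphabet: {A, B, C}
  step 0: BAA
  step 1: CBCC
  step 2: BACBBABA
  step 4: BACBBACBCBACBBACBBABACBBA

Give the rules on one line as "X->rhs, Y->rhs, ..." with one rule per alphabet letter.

A->C, B->CB, C->BA

  step 1 ⇒ step 2: CBCC ⇒ BA·CB·BA·BA
    B ↦ CB
    C ↦ BA
  step 0 ⇒ step 1: BAA ⇒ CB·C·C
    A ↦ C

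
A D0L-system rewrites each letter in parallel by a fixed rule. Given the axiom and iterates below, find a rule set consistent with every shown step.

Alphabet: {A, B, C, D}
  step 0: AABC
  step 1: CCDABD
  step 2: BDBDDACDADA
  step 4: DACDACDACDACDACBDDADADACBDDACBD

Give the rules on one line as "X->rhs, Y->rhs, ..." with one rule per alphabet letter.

  step 1 ⇒ step 2: CCDABD ⇒ BD·BD·DA·C·DA·DA
    A ↦ C
    B ↦ DA
    C ↦ BD
    D ↦ DA

A->C, B->DA, C->BD, D->DA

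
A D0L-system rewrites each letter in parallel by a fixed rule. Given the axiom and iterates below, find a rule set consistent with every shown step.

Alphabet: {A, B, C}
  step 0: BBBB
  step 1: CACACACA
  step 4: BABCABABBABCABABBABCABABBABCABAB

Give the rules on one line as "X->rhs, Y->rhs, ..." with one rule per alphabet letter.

A->B, B->CA, C->BA

  step 0 ⇒ step 1: BBBB ⇒ CA·CA·CA·CA
    B ↦ CA
    A ↦ B  (constrained at step 1)
    C ↦ BA  (constrained at step 1)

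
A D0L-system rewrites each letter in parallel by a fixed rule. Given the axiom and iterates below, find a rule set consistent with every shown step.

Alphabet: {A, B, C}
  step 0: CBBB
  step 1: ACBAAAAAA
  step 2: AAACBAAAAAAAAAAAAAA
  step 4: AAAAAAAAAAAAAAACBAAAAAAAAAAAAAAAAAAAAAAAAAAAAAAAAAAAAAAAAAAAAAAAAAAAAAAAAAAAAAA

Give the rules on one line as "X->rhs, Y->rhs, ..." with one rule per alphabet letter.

  step 1 ⇒ step 2: ACBAAAAAA ⇒ AA·ACB·AA·AA·AA·AA·AA·AA·AA
    A ↦ AA
    B ↦ AA
    C ↦ ACB

A->AA, B->AA, C->ACB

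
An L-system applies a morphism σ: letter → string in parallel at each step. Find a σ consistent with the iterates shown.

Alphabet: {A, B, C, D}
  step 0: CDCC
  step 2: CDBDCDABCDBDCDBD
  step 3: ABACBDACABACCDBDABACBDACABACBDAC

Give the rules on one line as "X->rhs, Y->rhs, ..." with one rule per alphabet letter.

  step 2 ⇒ step 3: CDBDCDABCDBDCDBD ⇒ AB·AC·BD·AC·AB·AC·CD·BD·AB·AC·BD·AC·AB·AC·BD·AC
    A ↦ CD
    B ↦ BD
    C ↦ AB
    D ↦ AC

A->CD, B->BD, C->AB, D->AC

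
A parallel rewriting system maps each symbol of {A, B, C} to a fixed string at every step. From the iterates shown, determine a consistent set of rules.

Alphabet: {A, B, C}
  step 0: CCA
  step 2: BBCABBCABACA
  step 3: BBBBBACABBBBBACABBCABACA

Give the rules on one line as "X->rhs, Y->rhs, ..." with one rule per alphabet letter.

A->CA, B->BB, C->BA

  step 2 ⇒ step 3: BBCABBCABACA ⇒ BB·BB·BA·CA·BB·BB·BA·CA·BB·CA·BA·CA
    A ↦ CA
    B ↦ BB
    C ↦ BA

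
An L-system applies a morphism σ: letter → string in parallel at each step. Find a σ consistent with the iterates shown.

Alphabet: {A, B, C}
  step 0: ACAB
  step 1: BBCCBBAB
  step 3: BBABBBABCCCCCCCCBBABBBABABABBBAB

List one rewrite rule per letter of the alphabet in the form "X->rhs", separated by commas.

  step 0 ⇒ step 1: ACAB ⇒ BB·CC·BB·AB
    A ↦ BB
    B ↦ AB
    C ↦ CC

A->BB, B->AB, C->CC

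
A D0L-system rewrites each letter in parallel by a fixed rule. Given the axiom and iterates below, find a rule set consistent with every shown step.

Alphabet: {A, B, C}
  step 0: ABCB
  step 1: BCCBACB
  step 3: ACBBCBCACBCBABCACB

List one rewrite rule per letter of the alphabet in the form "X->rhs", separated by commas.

A->BC, B->CB, C->A

  step 0 ⇒ step 1: ABCB ⇒ BC·CB·A·CB
    A ↦ BC
    B ↦ CB
    C ↦ A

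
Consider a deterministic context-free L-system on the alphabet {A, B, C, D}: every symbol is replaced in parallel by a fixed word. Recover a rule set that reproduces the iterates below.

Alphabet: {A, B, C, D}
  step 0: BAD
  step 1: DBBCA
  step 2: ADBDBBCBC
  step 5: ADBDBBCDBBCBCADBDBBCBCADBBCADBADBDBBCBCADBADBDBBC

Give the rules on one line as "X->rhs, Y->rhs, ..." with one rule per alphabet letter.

A->BC, B->DB, C->BC, D->A

  step 1 ⇒ step 2: DBBCA ⇒ A·DB·DB·BC·BC
    A ↦ BC
    B ↦ DB
    C ↦ BC
    D ↦ A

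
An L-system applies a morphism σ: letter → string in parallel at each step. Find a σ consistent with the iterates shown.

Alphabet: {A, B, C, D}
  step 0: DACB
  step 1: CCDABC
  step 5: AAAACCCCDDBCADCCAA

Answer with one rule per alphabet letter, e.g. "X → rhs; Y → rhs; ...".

A->D, B->BC, C->A, D->CC

  step 0 ⇒ step 1: DACB ⇒ CC·D·A·BC
    A ↦ D
    B ↦ BC
    C ↦ A
    D ↦ CC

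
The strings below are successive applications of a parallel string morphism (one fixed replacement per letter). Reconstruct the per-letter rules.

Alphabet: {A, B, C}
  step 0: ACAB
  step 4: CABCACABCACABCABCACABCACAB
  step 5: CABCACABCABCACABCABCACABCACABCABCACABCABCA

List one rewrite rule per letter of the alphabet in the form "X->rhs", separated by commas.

  step 4 ⇒ step 5: CABCACABCACABCABCACABCACAB ⇒ CA·B·CA·CA·B·CA·B·CA·CA·B·CA·B·CA·CA·B·CA·CA·B·CA·B·CA·CA·B·CA·B·CA
    A ↦ B
    B ↦ CA
    C ↦ CA

A->B, B->CA, C->CA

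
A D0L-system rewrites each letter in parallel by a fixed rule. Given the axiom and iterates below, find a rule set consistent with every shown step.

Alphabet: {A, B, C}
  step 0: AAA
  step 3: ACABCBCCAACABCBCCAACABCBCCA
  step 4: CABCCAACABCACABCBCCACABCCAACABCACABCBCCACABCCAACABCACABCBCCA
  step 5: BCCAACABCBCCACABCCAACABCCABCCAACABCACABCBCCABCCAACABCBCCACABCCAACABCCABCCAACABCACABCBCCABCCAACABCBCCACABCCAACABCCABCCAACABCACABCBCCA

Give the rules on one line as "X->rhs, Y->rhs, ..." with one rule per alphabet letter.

  step 4 ⇒ step 5: CABCCAACABCACABCBCCACABCCAACABCACABCBCCACABCCAACABCACABCBCCA ⇒ BC·CA·ACA·BC·BC·CA·CA·BC·CA·ACA·BC·CA·BC·CA·ACA·BC·ACA·BC·BC·CA·BC·CA·ACA·BC·BC·CA·CA·BC·CA·ACA·BC·CA·BC·CA·ACA·BC·ACA·BC·BC·CA·BC·CA·ACA·BC·BC·CA·CA·BC·CA·ACA·BC·CA·BC·CA·ACA·BC·ACA·BC·BC·CA
    A ↦ CA
    B ↦ ACA
    C ↦ BC

A->CA, B->ACA, C->BC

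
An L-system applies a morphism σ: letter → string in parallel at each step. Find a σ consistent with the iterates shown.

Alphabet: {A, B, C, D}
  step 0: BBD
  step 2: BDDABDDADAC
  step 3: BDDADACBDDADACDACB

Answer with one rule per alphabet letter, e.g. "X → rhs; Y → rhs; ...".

  step 2 ⇒ step 3: BDDABDDADAC ⇒ BD·DA·DA·C·BD·DA·DA·C·DA·C·B
    A ↦ C
    B ↦ BD
    C ↦ B
    D ↦ DA

A->C, B->BD, C->B, D->DA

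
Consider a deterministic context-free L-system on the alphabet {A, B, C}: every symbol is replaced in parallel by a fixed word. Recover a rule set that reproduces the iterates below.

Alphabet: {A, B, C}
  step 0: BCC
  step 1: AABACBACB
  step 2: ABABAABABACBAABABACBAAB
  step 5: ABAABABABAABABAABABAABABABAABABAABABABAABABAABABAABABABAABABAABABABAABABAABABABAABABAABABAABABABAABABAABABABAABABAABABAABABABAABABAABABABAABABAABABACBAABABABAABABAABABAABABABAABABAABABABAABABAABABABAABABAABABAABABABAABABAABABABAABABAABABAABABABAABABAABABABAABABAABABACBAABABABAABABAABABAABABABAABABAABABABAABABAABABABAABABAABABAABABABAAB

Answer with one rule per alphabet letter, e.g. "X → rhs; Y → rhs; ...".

A->AB, B->AAB, C->ACB

  step 1 ⇒ step 2: AABACBACB ⇒ AB·AB·AAB·AB·ACB·AAB·AB·ACB·AAB
    A ↦ AB
    B ↦ AAB
    C ↦ ACB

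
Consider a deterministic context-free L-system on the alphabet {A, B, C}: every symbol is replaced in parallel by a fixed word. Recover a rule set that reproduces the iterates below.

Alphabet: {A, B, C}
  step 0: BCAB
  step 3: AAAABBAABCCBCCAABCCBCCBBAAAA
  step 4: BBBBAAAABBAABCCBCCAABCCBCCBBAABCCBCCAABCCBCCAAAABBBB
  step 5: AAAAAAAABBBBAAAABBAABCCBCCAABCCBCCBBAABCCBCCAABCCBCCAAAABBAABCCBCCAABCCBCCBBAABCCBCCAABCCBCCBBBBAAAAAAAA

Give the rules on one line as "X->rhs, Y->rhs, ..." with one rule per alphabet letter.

  step 4 ⇒ step 5: BBBBAAAABBAABCCBCCAABCCBCCBBAABCCBCCAABCCBCCAAAABBBB ⇒ AA·AA·AA·AA·B·B·B·B·AA·AA·B·B·AA·BCC·BCC·AA·BCC·BCC·B·B·AA·BCC·BCC·AA·BCC·BCC·AA·AA·B·B·AA·BCC·BCC·AA·BCC·BCC·B·B·AA·BCC·BCC·AA·BCC·BCC·B·B·B·B·AA·AA·AA·AA
    A ↦ B
    B ↦ AA
    C ↦ BCC

A->B, B->AA, C->BCC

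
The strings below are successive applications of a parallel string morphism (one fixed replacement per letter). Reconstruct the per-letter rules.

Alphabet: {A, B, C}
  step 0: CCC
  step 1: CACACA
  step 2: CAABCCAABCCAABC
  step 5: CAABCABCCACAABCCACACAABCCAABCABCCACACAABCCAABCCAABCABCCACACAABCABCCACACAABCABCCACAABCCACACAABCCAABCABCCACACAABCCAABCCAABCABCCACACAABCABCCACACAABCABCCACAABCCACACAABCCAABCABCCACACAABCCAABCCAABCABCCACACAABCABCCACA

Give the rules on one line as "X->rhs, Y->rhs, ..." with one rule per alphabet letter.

  step 1 ⇒ step 2: CACACA ⇒ CA·ABC·CA·ABC·CA·ABC
    A ↦ ABC
    C ↦ CA
    B ↦ CA  (constrained at step 2)

A->ABC, B->CA, C->CA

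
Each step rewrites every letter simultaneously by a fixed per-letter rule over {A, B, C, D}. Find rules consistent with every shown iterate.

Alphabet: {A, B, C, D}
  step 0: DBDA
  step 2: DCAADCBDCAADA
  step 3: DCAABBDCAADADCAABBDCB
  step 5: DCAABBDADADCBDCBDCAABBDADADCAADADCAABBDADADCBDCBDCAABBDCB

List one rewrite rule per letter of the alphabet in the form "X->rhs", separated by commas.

A->B, B->DA, C->AA, D->DC

  step 2 ⇒ step 3: DCAADCBDCAADA ⇒ DC·AA·B·B·DC·AA·DA·DC·AA·B·B·DC·B
    A ↦ B
    B ↦ DA
    C ↦ AA
    D ↦ DC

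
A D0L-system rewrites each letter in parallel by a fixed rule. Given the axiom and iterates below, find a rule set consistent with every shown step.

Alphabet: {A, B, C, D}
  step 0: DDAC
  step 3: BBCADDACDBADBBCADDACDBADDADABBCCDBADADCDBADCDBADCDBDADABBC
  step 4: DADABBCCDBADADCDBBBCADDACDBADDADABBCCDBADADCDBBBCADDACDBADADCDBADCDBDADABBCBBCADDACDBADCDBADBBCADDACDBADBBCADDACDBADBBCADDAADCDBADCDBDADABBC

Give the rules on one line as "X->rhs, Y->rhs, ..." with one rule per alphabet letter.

A->CDB, B->DA, C->BBC, D->AD

  step 3 ⇒ step 4: BBCADDACDBADBBCADDACDBADDADABBCCDBADADCDBADCDBADCDBDADABBC ⇒ DA·DA·BBC·CDB·AD·AD·CDB·BBC·AD·DA·CDB·AD·DA·DA·BBC·CDB·AD·AD·CDB·BBC·AD·DA·CDB·AD·AD·CDB·AD·CDB·DA·DA·BBC·BBC·AD·DA·CDB·AD·CDB·AD·BBC·AD·DA·CDB·AD·BBC·AD·DA·CDB·AD·BBC·AD·DA·AD·CDB·AD·CDB·DA·DA·BBC
    A ↦ CDB
    B ↦ DA
    C ↦ BBC
    D ↦ AD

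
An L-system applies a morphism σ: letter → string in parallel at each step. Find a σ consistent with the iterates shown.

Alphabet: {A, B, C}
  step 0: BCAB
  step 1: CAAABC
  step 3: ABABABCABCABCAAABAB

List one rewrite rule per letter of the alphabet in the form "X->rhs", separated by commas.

A->AB, B->C, C->AA

  step 0 ⇒ step 1: BCAB ⇒ C·AA·AB·C
    A ↦ AB
    B ↦ C
    C ↦ AA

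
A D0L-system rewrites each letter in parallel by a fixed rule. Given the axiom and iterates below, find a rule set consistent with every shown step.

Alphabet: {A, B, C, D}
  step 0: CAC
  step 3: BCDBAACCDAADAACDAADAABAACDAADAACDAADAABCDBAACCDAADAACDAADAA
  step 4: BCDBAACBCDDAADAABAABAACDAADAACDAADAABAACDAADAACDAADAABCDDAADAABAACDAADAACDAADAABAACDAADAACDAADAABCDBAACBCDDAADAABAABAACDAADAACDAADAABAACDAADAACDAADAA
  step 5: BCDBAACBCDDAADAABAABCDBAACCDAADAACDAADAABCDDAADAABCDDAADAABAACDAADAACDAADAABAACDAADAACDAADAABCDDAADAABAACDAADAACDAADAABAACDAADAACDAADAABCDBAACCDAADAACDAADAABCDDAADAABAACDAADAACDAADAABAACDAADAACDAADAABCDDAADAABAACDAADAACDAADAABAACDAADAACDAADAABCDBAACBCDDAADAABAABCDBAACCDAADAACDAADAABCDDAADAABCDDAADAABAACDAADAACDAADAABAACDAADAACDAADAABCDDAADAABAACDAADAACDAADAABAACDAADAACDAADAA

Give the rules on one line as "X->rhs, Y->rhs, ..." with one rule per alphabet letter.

A->DAA, B->BCD, C->BAA, D->C

  step 4 ⇒ step 5: BCDBAACBCDDAADAABAABAACDAADAACDAADAABAACDAADAACDAADAABCDDAADAABAACDAADAACDAADAABAACDAADAACDAADAABCDBAACBCDDAADAABAABAACDAADAACDAADAABAACDAADAACDAADAA ⇒ BCD·BAA·C·BCD·DAA·DAA·BAA·BCD·BAA·C·C·DAA·DAA·C·DAA·DAA·BCD·DAA·DAA·BCD·DAA·DAA·BAA·C·DAA·DAA·C·DAA·DAA·BAA·C·DAA·DAA·C·DAA·DAA·BCD·DAA·DAA·BAA·C·DAA·DAA·C·DAA·DAA·BAA·C·DAA·DAA·C·DAA·DAA·BCD·BAA·C·C·DAA·DAA·C·DAA·DAA·BCD·DAA·DAA·BAA·C·DAA·DAA·C·DAA·DAA·BAA·C·DAA·DAA·C·DAA·DAA·BCD·DAA·DAA·BAA·C·DAA·DAA·C·DAA·DAA·BAA·C·DAA·DAA·C·DAA·DAA·BCD·BAA·C·BCD·DAA·DAA·BAA·BCD·BAA·C·C·DAA·DAA·C·DAA·DAA·BCD·DAA·DAA·BCD·DAA·DAA·BAA·C·DAA·DAA·C·DAA·DAA·BAA·C·DAA·DAA·C·DAA·DAA·BCD·DAA·DAA·BAA·C·DAA·DAA·C·DAA·DAA·BAA·C·DAA·DAA·C·DAA·DAA
    A ↦ DAA
    B ↦ BCD
    C ↦ BAA
    D ↦ C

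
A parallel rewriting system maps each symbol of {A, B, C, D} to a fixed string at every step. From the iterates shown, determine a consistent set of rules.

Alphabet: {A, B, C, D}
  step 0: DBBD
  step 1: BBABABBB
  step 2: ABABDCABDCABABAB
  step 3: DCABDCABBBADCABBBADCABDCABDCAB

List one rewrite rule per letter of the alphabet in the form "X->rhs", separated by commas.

A->DC, B->AB, C->A, D->BB

  step 2 ⇒ step 3: ABABDCABDCABABAB ⇒ DC·AB·DC·AB·BB·A·DC·AB·BB·A·DC·AB·DC·AB·DC·AB
    A ↦ DC
    B ↦ AB
    C ↦ A
    D ↦ BB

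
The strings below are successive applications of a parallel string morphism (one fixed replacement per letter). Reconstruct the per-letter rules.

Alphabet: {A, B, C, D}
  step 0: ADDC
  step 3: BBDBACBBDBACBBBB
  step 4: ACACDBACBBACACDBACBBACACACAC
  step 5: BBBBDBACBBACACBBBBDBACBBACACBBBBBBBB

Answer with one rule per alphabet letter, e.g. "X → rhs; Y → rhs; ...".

  step 4 ⇒ step 5: ACACDBACBBACACDBACBBACACACAC ⇒ B·B·B·B·DB·AC·B·B·AC·AC·B·B·B·B·DB·AC·B·B·AC·AC·B·B·B·B·B·B·B·B
    A ↦ B
    B ↦ AC
    C ↦ B
    D ↦ DB

A->B, B->AC, C->B, D->DB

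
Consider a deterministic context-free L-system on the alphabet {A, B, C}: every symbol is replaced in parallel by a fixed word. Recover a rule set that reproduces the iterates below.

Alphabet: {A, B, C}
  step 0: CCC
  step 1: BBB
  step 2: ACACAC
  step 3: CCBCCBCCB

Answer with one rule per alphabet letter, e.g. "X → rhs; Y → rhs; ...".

  step 2 ⇒ step 3: ACACAC ⇒ CC·B·CC·B·CC·B
    A ↦ CC
    C ↦ B
  step 1 ⇒ step 2: BBB ⇒ AC·AC·AC
    B ↦ AC

A->CC, B->AC, C->B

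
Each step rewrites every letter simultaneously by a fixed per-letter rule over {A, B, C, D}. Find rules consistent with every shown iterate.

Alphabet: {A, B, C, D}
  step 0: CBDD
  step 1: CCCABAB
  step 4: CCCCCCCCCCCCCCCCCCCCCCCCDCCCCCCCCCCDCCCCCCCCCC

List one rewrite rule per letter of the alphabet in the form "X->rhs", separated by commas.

  step 0 ⇒ step 1: CBDD ⇒ CC·C·AB·AB
    B ↦ C
    C ↦ CC
    D ↦ AB
    A ↦ DC  (constrained at step 1)

A->DC, B->C, C->CC, D->AB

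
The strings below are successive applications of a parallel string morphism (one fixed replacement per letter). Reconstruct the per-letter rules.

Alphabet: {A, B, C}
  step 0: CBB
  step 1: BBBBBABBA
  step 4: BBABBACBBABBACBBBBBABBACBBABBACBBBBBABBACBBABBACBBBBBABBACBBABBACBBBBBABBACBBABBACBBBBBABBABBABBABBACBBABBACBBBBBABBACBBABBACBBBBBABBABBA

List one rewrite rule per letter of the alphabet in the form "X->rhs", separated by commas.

A->C, B->BBA, C->BBB

  step 0 ⇒ step 1: CBB ⇒ BBB·BBA·BBA
    B ↦ BBA
    C ↦ BBB
    A ↦ C  (constrained at step 1)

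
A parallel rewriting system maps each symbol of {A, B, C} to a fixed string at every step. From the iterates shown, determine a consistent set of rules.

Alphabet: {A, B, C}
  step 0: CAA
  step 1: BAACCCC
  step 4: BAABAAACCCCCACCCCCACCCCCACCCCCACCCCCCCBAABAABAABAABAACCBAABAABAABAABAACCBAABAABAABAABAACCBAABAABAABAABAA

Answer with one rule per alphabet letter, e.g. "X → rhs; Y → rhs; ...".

A->CC, B->AC, C->BAA

  step 0 ⇒ step 1: CAA ⇒ BAA·CC·CC
    A ↦ CC
    C ↦ BAA
    B ↦ AC  (constrained at step 1)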